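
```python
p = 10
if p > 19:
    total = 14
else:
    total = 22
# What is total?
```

Trace:
`p = 10` → p = 10
`if p > 19: ...` → p > 19 is False, take else branch → total = 22
So total = 22

Answer: 22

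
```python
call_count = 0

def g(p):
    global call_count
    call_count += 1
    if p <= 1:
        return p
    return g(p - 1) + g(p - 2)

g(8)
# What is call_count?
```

Calls(p) = 1 + Calls(p-1) + Calls(p-2); Calls(0)=Calls(1)=1. For p=8 this gives 67.

Answer: 67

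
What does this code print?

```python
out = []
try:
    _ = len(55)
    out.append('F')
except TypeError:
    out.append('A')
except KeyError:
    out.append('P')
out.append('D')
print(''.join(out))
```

Execution trace: 'A' (except TypeError) → 'D' (after the try/except). Output: AD

Answer: AD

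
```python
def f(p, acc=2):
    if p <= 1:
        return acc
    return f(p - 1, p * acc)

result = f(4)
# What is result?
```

Accumulator trace (n, acc): (4, 2) -> (3, 8) -> (2, 24) -> (1, 48) -> return 48

Answer: 48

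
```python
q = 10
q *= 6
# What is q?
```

Trace:
`q = 10` → q = 10
`q *= 6` → q = 60
So q = 60

Answer: 60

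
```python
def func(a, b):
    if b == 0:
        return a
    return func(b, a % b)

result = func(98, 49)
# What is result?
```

func(98, 49) -> func(49, 0) -> 49

Answer: 49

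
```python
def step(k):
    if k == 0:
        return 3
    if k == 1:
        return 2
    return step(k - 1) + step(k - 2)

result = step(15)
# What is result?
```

Build up from base cases: step(0)=3, step(1)=2, step(2)=5, step(3)=7, step(4)=12, step(5)=19, step(6)=31, ..., step(15)=2351

Answer: 2351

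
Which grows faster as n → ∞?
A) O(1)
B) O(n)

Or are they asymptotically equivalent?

O(1) vs O(n): Higher order terms dominate.

Answer: B) O(n) grows faster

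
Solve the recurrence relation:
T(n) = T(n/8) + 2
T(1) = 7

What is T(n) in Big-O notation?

Each step divides n by 8 and adds 2. After log_8(n) steps we reach T(1)=7. So T(n) = 2·log_8(n) + 7 = O(log n).

Answer: O(log n)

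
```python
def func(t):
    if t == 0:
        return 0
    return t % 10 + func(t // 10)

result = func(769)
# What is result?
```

Sum of digits of 769: 9 + 6 + 7 = 22

Answer: 22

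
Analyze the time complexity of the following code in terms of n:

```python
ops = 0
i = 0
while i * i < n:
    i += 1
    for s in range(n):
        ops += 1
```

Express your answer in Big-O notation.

Each loop level contributes: √n × n. Multiplying the contributions gives O(n√n).

Answer: O(n√n)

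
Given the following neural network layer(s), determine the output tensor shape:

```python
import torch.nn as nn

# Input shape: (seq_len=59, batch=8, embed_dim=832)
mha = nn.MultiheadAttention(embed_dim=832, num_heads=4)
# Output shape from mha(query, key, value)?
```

Input: (59, 8, 832) -> Output: (59, 8, 832)

Answer: (59, 8, 832)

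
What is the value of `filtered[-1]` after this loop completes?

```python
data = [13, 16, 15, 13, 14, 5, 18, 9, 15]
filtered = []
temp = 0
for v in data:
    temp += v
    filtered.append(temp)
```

Cumulative sum ends at 118
`filtered` takes the values: [] → [13] → [13, 29] → [13, 29, 44] → [13, 29, 44, 57] → [13, 29, 44, 57, 71] → [13, 29, 44, 57, 71, 76] → [13, 29, 44, 57, 71, 76, 94] → [13, 29, 44, 57, 71, 76, 94, 103] → [13, 29, 44, 57, 71, 76, 94, 103, 118]
So `filtered[-1]` = 118

Answer: 118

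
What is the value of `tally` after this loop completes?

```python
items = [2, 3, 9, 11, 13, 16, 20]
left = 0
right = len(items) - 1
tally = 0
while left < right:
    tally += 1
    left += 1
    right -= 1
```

Iterations until pointers meet (list length 7)
`tally` takes the values: 0 → 1 → 2 → 3

Answer: 3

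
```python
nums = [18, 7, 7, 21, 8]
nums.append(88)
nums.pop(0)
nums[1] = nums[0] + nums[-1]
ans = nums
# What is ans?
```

Trace:
`nums = [18, 7, 7, 21, 8]` → nums = [18, 7, 7, 21, 8]
`nums.append(88)` → nums = [18, 7, 7, 21, 8, 88]
`nums.pop(0)` → nums = [7, 7, 21, 8, 88]
`nums[1] = nums[0] + nums[-1]` → nums = [7, 95, 21, 8, 88]
`ans = nums` → ans = [7, 95, 21, 8, 88]
So ans = [7, 95, 21, 8, 88]

Answer: [7, 95, 21, 8, 88]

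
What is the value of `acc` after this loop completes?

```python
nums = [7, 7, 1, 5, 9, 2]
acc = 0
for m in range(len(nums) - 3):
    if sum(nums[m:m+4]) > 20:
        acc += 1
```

Count windows with sum > 20
`acc` takes the values: 0 → 1

Answer: 1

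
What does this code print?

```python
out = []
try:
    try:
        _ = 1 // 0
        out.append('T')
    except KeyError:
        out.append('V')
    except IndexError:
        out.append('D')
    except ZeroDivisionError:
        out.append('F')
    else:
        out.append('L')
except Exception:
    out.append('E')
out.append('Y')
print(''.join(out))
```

Execution trace: 'F' (inner except ZeroDivisionError) → 'Y' (after the try/except). Output: FY

Answer: FY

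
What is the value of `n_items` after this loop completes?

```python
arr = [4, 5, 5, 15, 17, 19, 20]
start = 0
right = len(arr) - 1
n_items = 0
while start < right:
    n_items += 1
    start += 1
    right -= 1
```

Iterations until pointers meet (list length 7)
`n_items` takes the values: 0 → 1 → 2 → 3

Answer: 3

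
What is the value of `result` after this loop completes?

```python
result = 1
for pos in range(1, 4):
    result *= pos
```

3! = 6
`result` takes the values: 1 → 2 → 6

Answer: 6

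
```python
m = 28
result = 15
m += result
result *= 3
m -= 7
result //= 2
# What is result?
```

Trace:
`m = 28` → m = 28
`result = 15` → result = 15
`m += result` → m = 43
`result *= 3` → result = 45
`m -= 7` → m = 36
`result //= 2` → result = 22
So result = 22

Answer: 22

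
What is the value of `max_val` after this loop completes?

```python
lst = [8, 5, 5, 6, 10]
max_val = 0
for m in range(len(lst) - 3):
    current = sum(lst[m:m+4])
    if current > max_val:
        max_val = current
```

Max sum of 4-element window in [8, 5, 5, 6, 10]
`max_val` takes the values: 0 → 24 → 26

Answer: 26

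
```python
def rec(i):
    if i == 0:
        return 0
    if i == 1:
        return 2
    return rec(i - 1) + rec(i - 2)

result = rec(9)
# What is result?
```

Build up from base cases: rec(0)=0, rec(1)=2, rec(2)=2, rec(3)=4, rec(4)=6, rec(5)=10, rec(6)=16, ..., rec(9)=68

Answer: 68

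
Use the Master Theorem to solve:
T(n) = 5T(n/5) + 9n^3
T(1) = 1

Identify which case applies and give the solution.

a=5, b=5, f(n)=9n^3. log_5(5) = 1. Since c=3 > 1 and the regularity condition holds (5(n/5)^3 = (5/5^3)n^3 with 5/5^3 < 1), Case 3 applies: T(n) = Θ(f(n)) = O(n^3).

Answer: O(n^3) - Case 3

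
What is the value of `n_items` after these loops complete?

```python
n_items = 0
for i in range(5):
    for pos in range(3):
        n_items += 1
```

5 * 3 = 15
`n_items` takes the values: 0 → 1 → 2 → 3 → 4 → 5 → 6 → 7 → 8 → 9 → 10 → 11 → 12 → 13 → 14 → 15

Answer: 15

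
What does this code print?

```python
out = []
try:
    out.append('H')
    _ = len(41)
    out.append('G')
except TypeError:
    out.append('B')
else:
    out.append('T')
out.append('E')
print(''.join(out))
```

Execution trace: 'H' (try body) → 'B' (except TypeError) → 'E' (after the try/except). Output: HBE

Answer: HBE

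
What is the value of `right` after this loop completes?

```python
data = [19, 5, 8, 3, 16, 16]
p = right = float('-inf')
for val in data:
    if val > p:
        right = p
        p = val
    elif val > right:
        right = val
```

Second largest (with repeats) in [19, 5, 8, 3, 16, 16]
`right` takes the values: -inf → 5 → 8 → 16

Answer: 16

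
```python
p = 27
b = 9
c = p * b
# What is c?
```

Trace:
`p = 27` → p = 27
`b = 9` → b = 9
`c = p * b` → c = 243
So c = 243

Answer: 243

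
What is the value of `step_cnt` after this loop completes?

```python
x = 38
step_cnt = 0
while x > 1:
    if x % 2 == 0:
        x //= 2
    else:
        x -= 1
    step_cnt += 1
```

Steps to reduce 38 to 1
`step_cnt` takes the values: 0 → 1 → 2 → 3 → 4 → 5 → 6 → 7

Answer: 7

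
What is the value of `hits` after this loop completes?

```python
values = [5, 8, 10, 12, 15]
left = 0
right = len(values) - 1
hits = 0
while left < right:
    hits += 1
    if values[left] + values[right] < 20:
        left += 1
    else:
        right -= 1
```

Steps to find pair summing to 20
`hits` takes the values: 0 → 1 → 2 → 3 → 4

Answer: 4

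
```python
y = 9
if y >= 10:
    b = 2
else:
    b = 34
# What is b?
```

Trace:
`y = 9` → y = 9
`if y >= 10: ...` → y >= 10 is False, take else branch → b = 34
So b = 34

Answer: 34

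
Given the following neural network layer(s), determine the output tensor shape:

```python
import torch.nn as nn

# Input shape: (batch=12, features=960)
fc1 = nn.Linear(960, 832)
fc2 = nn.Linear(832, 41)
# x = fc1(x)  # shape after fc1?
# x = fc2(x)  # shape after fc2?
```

Input: (12, 960) -> after fc1: (12, 832) -> Output: (12, 41)

Answer: (12, 41)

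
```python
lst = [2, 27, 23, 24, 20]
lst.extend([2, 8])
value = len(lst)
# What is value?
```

Trace:
`lst = [2, 27, 23, 24, 20]` → lst = [2, 27, 23, 24, 20]
`lst.extend([2, 8])` → lst = [2, 27, 23, 24, 20, 2, 8]
`value = len(lst)` → value = 7
So value = 7

Answer: 7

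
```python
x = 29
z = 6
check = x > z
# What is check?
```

Trace:
`x = 29` → x = 29
`z = 6` → z = 6
`check = x > z` → check = True
So check = True

Answer: True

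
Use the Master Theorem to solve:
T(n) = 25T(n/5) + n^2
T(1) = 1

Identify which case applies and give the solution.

a=25, b=5, f(n)=n^2. log_5(25) = 2. Since c=2 = 2, Case 2 applies: T(n) = Θ(n^log_b(a) · log n) = O(n^2 log n).

Answer: O(n^2 log n) - Case 2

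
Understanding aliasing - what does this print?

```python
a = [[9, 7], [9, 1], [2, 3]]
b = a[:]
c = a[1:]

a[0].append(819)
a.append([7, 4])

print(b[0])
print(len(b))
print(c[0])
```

Key concept: slice with nested mutation.
Step by step:
`a = [[9, 7], [9, 1], [2, 3]]` → a = [[9, 7], [9, 1], [2, 3]]
`b = a[:]` → b = [[9, 7], [9, 1], [2, 3]]
`c = a[1:]` → c = [[9, 1], [2, 3]]
`a[0].append(819)` → a = [[9, 7, 819], [9, 1], [2, 3]]; b = [[9, 7, 819], [9, 1], [2, 3]]
`a.append([7, 4])` → a = [[9, 7, 819], [9, 1], [2, 3], [7, 4]]
`print(b[0])` → prints [9, 7, 819]
`print(len(b))` → prints 3
`print(c[0])` → prints [9, 1]

Answer:
[9, 7, 819]
3
[9, 1]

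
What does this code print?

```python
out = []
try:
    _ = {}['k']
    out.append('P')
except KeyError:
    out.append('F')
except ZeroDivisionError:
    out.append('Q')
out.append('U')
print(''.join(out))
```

Execution trace: 'F' (except KeyError) → 'U' (after the try/except). Output: FU

Answer: FU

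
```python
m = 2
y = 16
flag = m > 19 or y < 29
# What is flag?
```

Trace:
`m = 2` → m = 2
`y = 16` → y = 16
`flag = m > 19 or y < 29` → flag = True
So flag = True

Answer: True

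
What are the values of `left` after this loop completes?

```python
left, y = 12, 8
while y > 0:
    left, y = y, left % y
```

GCD of 12 and 8
`left` takes the values: 12 → 8 → 4

Answer: 4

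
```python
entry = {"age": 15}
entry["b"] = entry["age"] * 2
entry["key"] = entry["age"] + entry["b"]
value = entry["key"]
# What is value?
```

Trace:
`entry = {"age": 15}` → entry = {'age': 15}
`entry["b"] = entry["age"] * 2` → entry = {'age': 15, 'b': 30}
`entry["key"] = entry["age"] + entry["b"]` → entry = {'age': 15, 'b': 30, 'key': 45}
`value = entry["key"]` → value = 45
So value = 45

Answer: 45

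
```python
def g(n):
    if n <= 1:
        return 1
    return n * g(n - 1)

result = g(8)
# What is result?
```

g(8) = 8 * 7 * 6 * 5 * 4 * 3 * 2 * 1 = 40320

Answer: 40320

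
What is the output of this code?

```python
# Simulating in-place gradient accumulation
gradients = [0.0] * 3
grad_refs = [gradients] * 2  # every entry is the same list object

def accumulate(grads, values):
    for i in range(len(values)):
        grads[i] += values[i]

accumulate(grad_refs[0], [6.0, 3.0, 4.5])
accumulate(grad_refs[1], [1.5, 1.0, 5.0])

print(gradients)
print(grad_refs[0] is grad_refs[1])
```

Key concept: gradient accumulation aliasing.
Step by step:
`gradients = [0.0] * 3` → gradients = [0.0, 0.0, 0.0]
`grad_refs = [gradients] * 2` → grad_refs = [[0.0, 0.0, 0.0], [0.0, 0.0, 0.0]]
`accumulate(grad_refs[0], [6.0, 3.0, 4.5])` → gradients = [6.0, 3.0, 4.5]; grad_refs = [[6.0, 3.0, 4.5], [6.0, 3.0, 4.5]]
`accumulate(grad_refs[1], [1.5, 1.0, 5.0])` → gradients = [7.5, 4.0, 9.5]; grad_refs = [[7.5, 4.0, 9.5], [7.5, 4.0, 9.5]]
`print(gradients)` → prints [7.5, 4.0, 9.5]
`print(grad_refs[0] is grad_refs[1])` → prints True

Answer:
[7.5, 4.0, 9.5]
True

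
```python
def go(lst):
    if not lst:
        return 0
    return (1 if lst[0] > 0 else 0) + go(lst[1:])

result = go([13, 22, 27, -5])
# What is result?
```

Count of positive elements in [13, 22, 27, -5] = 3

Answer: 3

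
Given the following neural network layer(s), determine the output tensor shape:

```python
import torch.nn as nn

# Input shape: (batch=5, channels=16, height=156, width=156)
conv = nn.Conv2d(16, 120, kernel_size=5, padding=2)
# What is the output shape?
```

Input: (5, 16, 156, 156) -> Output: (5, 120, 156, 156)

Answer: (5, 120, 156, 156)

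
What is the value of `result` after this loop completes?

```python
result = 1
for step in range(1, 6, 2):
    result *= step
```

Product of 1, 3, 5, ... up to 5
`result` takes the values: 1 → 3 → 15

Answer: 15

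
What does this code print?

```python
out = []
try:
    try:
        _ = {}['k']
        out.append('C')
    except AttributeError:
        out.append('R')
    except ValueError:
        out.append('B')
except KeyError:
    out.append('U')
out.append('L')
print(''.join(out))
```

Execution trace: 'U' (outer except KeyError) → 'L' (after the try/except). Output: UL

Answer: UL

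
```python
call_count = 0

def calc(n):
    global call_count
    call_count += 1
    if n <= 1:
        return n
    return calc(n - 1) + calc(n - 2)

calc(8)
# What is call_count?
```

Calls(n) = 1 + Calls(n-1) + Calls(n-2); Calls(0)=Calls(1)=1. For n=8 this gives 67.

Answer: 67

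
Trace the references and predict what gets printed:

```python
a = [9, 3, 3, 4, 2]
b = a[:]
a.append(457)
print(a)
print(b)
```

Key concept: slice [:] creates copy.
Step by step:
`a = [9, 3, 3, 4, 2]` → a = [9, 3, 3, 4, 2]
`b = a[:]` → b = [9, 3, 3, 4, 2]
`a.append(457)` → a = [9, 3, 3, 4, 2, 457]
`print(a)` → prints [9, 3, 3, 4, 2, 457]
`print(b)` → prints [9, 3, 3, 4, 2]

Answer:
[9, 3, 3, 4, 2, 457]
[9, 3, 3, 4, 2]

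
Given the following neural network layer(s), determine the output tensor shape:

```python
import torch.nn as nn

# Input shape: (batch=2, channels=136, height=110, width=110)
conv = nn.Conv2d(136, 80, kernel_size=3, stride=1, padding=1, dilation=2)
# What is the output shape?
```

Input: (2, 136, 110, 110) -> Output: (2, 80, 108, 108)

Answer: (2, 80, 108, 108)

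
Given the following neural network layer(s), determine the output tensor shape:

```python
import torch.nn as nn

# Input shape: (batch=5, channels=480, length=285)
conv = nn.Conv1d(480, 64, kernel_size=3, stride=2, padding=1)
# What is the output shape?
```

Input: (5, 480, 285) -> Output: (5, 64, 143)

Answer: (5, 64, 143)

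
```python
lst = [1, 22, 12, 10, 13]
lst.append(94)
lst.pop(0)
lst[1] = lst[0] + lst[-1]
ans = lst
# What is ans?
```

Trace:
`lst = [1, 22, 12, 10, 13]` → lst = [1, 22, 12, 10, 13]
`lst.append(94)` → lst = [1, 22, 12, 10, 13, 94]
`lst.pop(0)` → lst = [22, 12, 10, 13, 94]
`lst[1] = lst[0] + lst[-1]` → lst = [22, 116, 10, 13, 94]
`ans = lst` → ans = [22, 116, 10, 13, 94]
So ans = [22, 116, 10, 13, 94]

Answer: [22, 116, 10, 13, 94]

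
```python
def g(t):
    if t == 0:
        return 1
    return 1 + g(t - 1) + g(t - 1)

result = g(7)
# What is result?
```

g(t) = 1 + 2·g(t-1), g(0)=1. Closed form: (1+1)·2^7 - 1 = 255.

Answer: 255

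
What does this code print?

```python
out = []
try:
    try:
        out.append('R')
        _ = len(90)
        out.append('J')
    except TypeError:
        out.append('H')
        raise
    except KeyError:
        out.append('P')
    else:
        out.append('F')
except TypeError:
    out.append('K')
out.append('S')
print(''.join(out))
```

Execution trace: 'R' (try body) → 'H' (except TypeError) → 'K' (outer except TypeError) → 'S' (after the try/except). Output: RHKS

Answer: RHKS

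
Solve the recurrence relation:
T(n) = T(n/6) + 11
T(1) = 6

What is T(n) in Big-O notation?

Each step divides n by 6 and adds 11. After log_6(n) steps we reach T(1)=6. So T(n) = 11·log_6(n) + 6 = O(log n).

Answer: O(log n)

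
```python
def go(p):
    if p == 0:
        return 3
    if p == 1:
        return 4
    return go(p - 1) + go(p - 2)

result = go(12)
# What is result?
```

Build up from base cases: go(0)=3, go(1)=4, go(2)=7, go(3)=11, go(4)=18, go(5)=29, go(6)=47, ..., go(12)=843

Answer: 843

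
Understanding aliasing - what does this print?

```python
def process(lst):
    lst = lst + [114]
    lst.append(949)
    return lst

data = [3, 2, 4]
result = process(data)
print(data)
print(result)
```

Key concept: rebinding parameter vs mutation.
Step by step:
`data = [3, 2, 4]` → data = [3, 2, 4]
`result = process(data)` → result = [3, 2, 4, 114, 949]
`print(data)` → prints [3, 2, 4]
`print(result)` → prints [3, 2, 4, 114, 949]

Answer:
[3, 2, 4]
[3, 2, 4, 114, 949]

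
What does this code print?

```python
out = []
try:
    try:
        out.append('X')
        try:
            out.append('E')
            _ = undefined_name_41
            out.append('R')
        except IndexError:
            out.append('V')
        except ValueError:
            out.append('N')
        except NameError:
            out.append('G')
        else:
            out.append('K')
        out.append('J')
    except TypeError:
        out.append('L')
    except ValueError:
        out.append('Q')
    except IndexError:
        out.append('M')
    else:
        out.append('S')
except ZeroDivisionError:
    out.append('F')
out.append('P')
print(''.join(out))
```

Execution trace: 'X' (try body) → 'E' (inner try body) → 'G' (inner except NameError) → 'J' (try body, no exception) → 'S' (else) → 'P' (after the try/except). Output: XEGJSP

Answer: XEGJSP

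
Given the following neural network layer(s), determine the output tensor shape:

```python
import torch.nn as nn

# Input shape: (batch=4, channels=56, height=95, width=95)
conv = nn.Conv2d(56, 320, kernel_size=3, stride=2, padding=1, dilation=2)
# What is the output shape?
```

Input: (4, 56, 95, 95) -> Output: (4, 320, 47, 47)

Answer: (4, 320, 47, 47)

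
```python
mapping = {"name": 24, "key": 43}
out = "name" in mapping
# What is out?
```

Trace:
`mapping = {"name": 24, "key": 43}` → mapping = {'name': 24, 'key': 43}
`out = "name" in mapping` → out = True
So out = True

Answer: True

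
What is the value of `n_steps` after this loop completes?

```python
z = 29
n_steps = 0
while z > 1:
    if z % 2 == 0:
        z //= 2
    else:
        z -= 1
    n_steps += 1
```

Steps to reduce 29 to 1
`n_steps` takes the values: 0 → 1 → 2 → 3 → 4 → 5 → 6 → 7

Answer: 7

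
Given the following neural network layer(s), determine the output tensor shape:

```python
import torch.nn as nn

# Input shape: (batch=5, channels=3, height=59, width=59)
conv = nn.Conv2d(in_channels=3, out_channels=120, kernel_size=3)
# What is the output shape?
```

Input: (5, 3, 59, 59) -> Output: (5, 120, 57, 57)

Answer: (5, 120, 57, 57)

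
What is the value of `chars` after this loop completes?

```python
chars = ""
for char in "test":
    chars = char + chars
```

Reverse 'test'
`chars` takes the values: "" → "t" → "et" → "set" → "tset"

Answer: "tset"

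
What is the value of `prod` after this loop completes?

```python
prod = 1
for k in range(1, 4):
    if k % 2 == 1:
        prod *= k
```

Product of odd numbers 1 to 3
`prod` takes the values: 1 → 3

Answer: 3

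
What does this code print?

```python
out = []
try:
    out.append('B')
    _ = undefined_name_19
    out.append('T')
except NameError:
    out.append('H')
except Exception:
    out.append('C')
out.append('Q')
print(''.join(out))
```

Execution trace: 'B' (try body) → 'H' (except NameError) → 'Q' (after the try/except). Output: BHQ

Answer: BHQ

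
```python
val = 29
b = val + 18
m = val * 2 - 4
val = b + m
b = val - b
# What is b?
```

Trace:
`val = 29` → val = 29
`b = val + 18` → b = 47
`m = val * 2 - 4` → m = 54
`val = b + m` → val = 101
`b = val - b` → b = 54
So b = 54

Answer: 54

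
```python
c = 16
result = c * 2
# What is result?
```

Trace:
`c = 16` → c = 16
`result = c * 2` → result = 32
So result = 32

Answer: 32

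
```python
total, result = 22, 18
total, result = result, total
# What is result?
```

Trace:
`total, result = 22, 18` → total = 22; result = 18
`total, result = result, total` → total = 18; result = 22
So result = 22

Answer: 22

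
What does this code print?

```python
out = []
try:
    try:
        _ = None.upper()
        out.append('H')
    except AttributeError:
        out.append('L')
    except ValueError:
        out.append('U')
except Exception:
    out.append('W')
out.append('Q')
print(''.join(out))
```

Execution trace: 'L' (inner except AttributeError) → 'Q' (after the try/except). Output: LQ

Answer: LQ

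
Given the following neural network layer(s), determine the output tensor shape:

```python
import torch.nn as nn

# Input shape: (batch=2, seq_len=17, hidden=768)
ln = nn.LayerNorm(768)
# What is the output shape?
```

Input: (2, 17, 768) -> Output: (2, 17, 768)

Answer: (2, 17, 768)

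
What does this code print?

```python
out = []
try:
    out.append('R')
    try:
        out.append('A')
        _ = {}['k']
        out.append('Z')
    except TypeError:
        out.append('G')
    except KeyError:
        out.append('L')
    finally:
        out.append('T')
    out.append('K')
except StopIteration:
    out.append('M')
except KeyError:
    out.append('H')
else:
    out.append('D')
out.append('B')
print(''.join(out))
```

Execution trace: 'R' (try body) → 'A' (inner try body) → 'L' (inner except KeyError) → 'T' (inner finally) → 'K' (try body, no exception) → 'D' (else) → 'B' (after the try/except). Output: RALTKDB

Answer: RALTKDB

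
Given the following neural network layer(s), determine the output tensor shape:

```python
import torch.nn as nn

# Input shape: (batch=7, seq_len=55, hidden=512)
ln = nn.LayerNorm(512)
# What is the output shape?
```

Input: (7, 55, 512) -> Output: (7, 55, 512)

Answer: (7, 55, 512)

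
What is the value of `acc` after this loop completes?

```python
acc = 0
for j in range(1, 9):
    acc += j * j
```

Sum of squares 1² to 8² = 204
`acc` takes the values: 0 → 1 → 5 → 14 → 30 → 55 → 91 → 140 → 204

Answer: 204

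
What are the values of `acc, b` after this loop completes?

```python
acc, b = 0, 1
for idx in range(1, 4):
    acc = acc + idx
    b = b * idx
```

Sum and factorial of 1 to 3
`acc, b` takes the values: (0, 1) → (1, 1) → (3, 1) → (3, 2) → (6, 2) → (6, 6)

Answer: 6, 6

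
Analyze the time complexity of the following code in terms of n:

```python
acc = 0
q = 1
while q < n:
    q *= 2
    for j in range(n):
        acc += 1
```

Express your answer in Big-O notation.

Each loop level contributes: log n × n. Multiplying the contributions gives O(n log n).

Answer: O(n log n)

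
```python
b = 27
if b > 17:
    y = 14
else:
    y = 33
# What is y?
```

Trace:
`b = 27` → b = 27
`if b > 17: ...` → b > 17 is True → y = 14
So y = 14

Answer: 14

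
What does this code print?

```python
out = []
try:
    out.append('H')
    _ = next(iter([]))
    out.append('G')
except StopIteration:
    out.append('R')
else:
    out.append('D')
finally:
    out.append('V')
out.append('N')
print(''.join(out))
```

Execution trace: 'H' (try body) → 'R' (except StopIteration) → 'V' (finally) → 'N' (after the try/except). Output: HRVN

Answer: HRVN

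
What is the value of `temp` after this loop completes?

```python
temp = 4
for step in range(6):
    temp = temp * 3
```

Multiply by 3, 6 times: 4 * 3^6 = 2916
`temp` takes the values: 4 → 12 → 36 → 108 → 324 → 972 → 2916

Answer: 2916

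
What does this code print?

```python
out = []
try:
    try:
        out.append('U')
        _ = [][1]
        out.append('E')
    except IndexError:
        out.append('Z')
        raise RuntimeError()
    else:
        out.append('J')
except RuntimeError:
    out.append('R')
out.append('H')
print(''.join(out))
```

Execution trace: 'U' (inner try body) → 'Z' (inner except IndexError) → 'R' (outer except RuntimeError) → 'H' (after the try/except). Output: UZRH

Answer: UZRH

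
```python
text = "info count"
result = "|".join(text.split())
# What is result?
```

Trace:
`text = "info count"` → text = 'info count'
`result = "|".join(text.split())` → result = 'info|count'
So result = 'info|count'

Answer: 'info|count'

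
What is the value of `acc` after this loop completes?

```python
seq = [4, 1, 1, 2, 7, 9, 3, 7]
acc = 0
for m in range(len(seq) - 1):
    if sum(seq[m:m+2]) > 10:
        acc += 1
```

Count windows with sum > 10
`acc` takes the values: 0 → 1 → 2

Answer: 2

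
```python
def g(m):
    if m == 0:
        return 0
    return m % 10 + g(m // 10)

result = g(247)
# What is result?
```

Sum of digits of 247: 7 + 4 + 2 = 13

Answer: 13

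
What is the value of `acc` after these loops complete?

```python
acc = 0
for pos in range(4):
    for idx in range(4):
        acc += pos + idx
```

Sum of all pos+idx for pos,idx in 4x4
`acc` takes the values: 0 → 1 → 3 → 6 → 7 → 9 → 12 → 16 → 18 → 21 → 25 → 30 → 33 → 37 → 42 → 48

Answer: 48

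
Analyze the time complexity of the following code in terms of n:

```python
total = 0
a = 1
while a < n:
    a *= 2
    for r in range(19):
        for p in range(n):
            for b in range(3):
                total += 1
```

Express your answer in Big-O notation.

Each loop level contributes: log n × 1 × n × 1. Multiplying the contributions gives O(n log n).

Answer: O(n log n)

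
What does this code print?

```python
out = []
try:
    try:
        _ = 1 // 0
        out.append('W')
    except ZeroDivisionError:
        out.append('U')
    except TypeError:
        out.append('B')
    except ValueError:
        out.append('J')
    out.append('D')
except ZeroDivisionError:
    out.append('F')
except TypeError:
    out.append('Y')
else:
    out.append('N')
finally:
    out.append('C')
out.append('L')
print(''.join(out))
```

Execution trace: 'U' (inner except ZeroDivisionError) → 'D' (try body, no exception) → 'N' (else) → 'C' (finally) → 'L' (after the try/except). Output: UDNCL

Answer: UDNCL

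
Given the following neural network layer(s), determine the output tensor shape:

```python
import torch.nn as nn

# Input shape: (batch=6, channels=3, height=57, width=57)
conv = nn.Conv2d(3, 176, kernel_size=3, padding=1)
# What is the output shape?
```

Input: (6, 3, 57, 57) -> Output: (6, 176, 57, 57)

Answer: (6, 176, 57, 57)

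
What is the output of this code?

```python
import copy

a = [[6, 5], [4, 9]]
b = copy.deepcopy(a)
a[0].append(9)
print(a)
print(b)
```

Key concept: deep copy is fully independent.
Step by step:
`a = [[6, 5], [4, 9]]` → a = [[6, 5], [4, 9]]
`b = copy.deepcopy(a)` → b = [[6, 5], [4, 9]]
`a[0].append(9)` → a = [[6, 5, 9], [4, 9]]
`print(a)` → prints [[6, 5, 9], [4, 9]]
`print(b)` → prints [[6, 5], [4, 9]]

Answer:
[[6, 5, 9], [4, 9]]
[[6, 5], [4, 9]]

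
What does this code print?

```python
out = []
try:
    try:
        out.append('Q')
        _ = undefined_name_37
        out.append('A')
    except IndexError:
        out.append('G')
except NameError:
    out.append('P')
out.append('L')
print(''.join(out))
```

Execution trace: 'Q' (try body) → 'P' (outer except NameError) → 'L' (after the try/except). Output: QPL

Answer: QPL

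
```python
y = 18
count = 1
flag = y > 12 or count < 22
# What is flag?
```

Trace:
`y = 18` → y = 18
`count = 1` → count = 1
`flag = y > 12 or count < 22` → flag = True
So flag = True

Answer: True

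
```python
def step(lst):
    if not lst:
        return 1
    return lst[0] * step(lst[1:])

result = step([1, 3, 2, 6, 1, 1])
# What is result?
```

Product over [1, 3, 2, 6, 1, 1] = 1 * 3 * 2 * 6 * 1 * 1 = 36

Answer: 36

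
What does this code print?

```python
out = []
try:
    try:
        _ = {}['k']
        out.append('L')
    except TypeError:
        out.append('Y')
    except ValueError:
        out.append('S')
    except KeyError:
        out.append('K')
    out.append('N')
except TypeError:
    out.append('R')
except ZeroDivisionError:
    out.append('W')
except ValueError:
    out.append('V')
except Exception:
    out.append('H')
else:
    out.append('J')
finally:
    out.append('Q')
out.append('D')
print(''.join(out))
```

Execution trace: 'K' (inner except KeyError) → 'N' (try body, no exception) → 'J' (else) → 'Q' (finally) → 'D' (after the try/except). Output: KNJQD

Answer: KNJQD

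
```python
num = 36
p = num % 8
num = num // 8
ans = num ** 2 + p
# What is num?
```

Trace:
`num = 36` → num = 36
`p = num % 8` → p = 4
`num = num // 8` → num = 4
`ans = num ** 2 + p` → ans = 20
So num = 4

Answer: 4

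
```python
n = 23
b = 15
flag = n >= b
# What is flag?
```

Trace:
`n = 23` → n = 23
`b = 15` → b = 15
`flag = n >= b` → flag = True
So flag = True

Answer: True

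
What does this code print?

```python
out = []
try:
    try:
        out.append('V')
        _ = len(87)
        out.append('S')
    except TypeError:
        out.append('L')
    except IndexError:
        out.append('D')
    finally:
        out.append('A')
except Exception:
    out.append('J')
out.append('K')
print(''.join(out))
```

Execution trace: 'V' (inner try body) → 'L' (inner except TypeError) → 'A' (inner finally) → 'K' (after the try/except). Output: VLAK

Answer: VLAK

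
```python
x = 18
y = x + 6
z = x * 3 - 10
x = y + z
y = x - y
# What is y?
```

Trace:
`x = 18` → x = 18
`y = x + 6` → y = 24
`z = x * 3 - 10` → z = 44
`x = y + z` → x = 68
`y = x - y` → y = 44
So y = 44

Answer: 44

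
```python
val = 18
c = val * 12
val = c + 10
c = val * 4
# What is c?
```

Trace:
`val = 18` → val = 18
`c = val * 12` → c = 216
`val = c + 10` → val = 226
`c = val * 4` → c = 904
So c = 904

Answer: 904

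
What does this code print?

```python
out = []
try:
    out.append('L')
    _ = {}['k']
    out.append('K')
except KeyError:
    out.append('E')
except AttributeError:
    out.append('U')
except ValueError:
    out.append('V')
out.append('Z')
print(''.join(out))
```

Execution trace: 'L' (try body) → 'E' (except KeyError) → 'Z' (after the try/except). Output: LEZ

Answer: LEZ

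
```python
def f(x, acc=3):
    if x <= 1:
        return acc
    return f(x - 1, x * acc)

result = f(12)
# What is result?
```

Accumulator trace (n, acc): (12, 3) -> (11, 36) -> (10, 396) -> (9, 3960) -> (8, 35640) -> (7, 285120) -> (6, 1995840) -> (5, 11975040) -> (4, 59875200) -> (3, 239500800) -> (2, 718502400) -> (1, 1437004800) -> return 1437004800

Answer: 1437004800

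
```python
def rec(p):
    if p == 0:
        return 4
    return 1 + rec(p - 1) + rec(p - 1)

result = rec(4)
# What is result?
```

rec(p) = 1 + 2·rec(p-1), rec(0)=4. Closed form: (4+1)·2^4 - 1 = 79.

Answer: 79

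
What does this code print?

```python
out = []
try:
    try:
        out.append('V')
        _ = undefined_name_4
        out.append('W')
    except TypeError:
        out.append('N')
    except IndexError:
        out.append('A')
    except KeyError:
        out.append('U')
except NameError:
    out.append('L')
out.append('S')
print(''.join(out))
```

Execution trace: 'V' (try body) → 'L' (outer except NameError) → 'S' (after the try/except). Output: VLS

Answer: VLS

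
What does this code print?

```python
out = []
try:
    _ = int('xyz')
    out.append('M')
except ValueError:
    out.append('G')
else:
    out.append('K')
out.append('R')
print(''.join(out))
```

Execution trace: 'G' (except ValueError) → 'R' (after the try/except). Output: GR

Answer: GR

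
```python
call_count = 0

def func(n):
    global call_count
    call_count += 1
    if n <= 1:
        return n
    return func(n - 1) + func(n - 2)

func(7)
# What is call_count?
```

Calls(n) = 1 + Calls(n-1) + Calls(n-2); Calls(0)=Calls(1)=1. For n=7 this gives 41.

Answer: 41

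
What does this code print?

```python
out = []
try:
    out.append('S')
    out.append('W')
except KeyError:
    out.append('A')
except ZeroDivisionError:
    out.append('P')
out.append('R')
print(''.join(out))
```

Execution trace: 'S' (try body) → 'W' (try body, no exception) → 'R' (after the try/except). Output: SWR

Answer: SWR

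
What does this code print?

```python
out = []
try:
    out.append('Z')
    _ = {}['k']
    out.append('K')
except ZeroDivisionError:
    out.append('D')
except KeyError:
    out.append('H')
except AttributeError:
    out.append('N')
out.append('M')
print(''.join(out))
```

Execution trace: 'Z' (try body) → 'H' (except KeyError) → 'M' (after the try/except). Output: ZHM

Answer: ZHM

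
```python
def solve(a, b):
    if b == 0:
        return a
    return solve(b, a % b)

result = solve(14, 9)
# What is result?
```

solve(14, 9) -> solve(9, 5) -> solve(5, 4) -> solve(4, 1) -> solve(1, 0) -> 1

Answer: 1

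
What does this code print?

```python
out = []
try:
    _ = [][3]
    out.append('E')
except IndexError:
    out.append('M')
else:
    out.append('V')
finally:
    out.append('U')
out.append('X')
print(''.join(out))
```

Execution trace: 'M' (except IndexError) → 'U' (finally) → 'X' (after the try/except). Output: MUX

Answer: MUX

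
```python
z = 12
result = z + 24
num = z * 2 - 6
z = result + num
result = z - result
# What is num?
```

Trace:
`z = 12` → z = 12
`result = z + 24` → result = 36
`num = z * 2 - 6` → num = 18
`z = result + num` → z = 54
`result = z - result` → result = 18
So num = 18

Answer: 18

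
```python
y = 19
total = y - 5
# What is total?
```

Trace:
`y = 19` → y = 19
`total = y - 5` → total = 14
So total = 14

Answer: 14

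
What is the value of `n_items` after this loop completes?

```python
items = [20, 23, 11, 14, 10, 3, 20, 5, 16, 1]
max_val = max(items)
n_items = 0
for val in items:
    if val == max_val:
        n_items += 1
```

Count of max value 23 in [20, 23, 11, 14, 10, 3, 20, 5, 16, 1]
`n_items` takes the values: 0 → 1

Answer: 1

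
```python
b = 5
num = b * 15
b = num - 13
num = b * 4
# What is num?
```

Trace:
`b = 5` → b = 5
`num = b * 15` → num = 75
`b = num - 13` → b = 62
`num = b * 4` → num = 248
So num = 248

Answer: 248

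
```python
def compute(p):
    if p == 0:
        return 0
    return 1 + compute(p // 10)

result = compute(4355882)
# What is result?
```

Count of digits of 4355882: 7

Answer: 7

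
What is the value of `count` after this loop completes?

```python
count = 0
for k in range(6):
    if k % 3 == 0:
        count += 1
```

Count numbers divisible by 3 in range(6)
`count` takes the values: 0 → 1 → 2

Answer: 2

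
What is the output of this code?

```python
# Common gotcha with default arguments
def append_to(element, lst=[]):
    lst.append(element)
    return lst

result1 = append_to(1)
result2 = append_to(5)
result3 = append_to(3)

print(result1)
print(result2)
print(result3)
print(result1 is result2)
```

Key concept: mutable default argument gotcha.
Step by step:
`result1 = append_to(1)` → result1 = [1]
`result2 = append_to(5)` → result1 = [1, 5] (same object as result2); result2 = [1, 5] (same object as result1)
`result3 = append_to(3)` → result1 = [1, 5, 3] (same object as result2, result3); result2 = [1, 5, 3] (same object as result1, result3); result3 = [1, 5, 3] (same object as result1, result2)
`print(result1)` → prints [1, 5, 3]
`print(result2)` → prints [1, 5, 3]
`print(result3)` → prints [1, 5, 3]
`print(result1 is result2)` → prints True

Answer:
[1, 5, 3]
[1, 5, 3]
[1, 5, 3]
True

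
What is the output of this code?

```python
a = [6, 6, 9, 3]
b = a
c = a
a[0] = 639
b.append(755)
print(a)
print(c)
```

Key concept: multiple aliases.
Step by step:
`a = [6, 6, 9, 3]` → a = [6, 6, 9, 3]
`b = a` → b = [6, 6, 9, 3] (same object as a)
`c = a` → c = [6, 6, 9, 3] (same object as a, b)
`a[0] = 639` → a = [639, 6, 9, 3] (same object as b, c); b = [639, 6, 9, 3] (same object as a, c); c = [639, 6, 9, 3] (same object as a, b)
`b.append(755)` → a = [639, 6, 9, 3, 755] (same object as b, c); b = [639, 6, 9, 3, 755] (same object as a, c); c = [639, 6, 9, 3, 755] (same object as a, b)
`print(a)` → prints [639, 6, 9, 3, 755]
`print(c)` → prints [639, 6, 9, 3, 755]

Answer:
[639, 6, 9, 3, 755]
[639, 6, 9, 3, 755]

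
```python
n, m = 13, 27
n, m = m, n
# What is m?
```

Trace:
`n, m = 13, 27` → n = 13; m = 27
`n, m = m, n` → n = 27; m = 13
So m = 13

Answer: 13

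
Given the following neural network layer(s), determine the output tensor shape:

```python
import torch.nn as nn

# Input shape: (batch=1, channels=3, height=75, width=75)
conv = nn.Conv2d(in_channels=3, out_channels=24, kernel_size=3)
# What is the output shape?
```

Input: (1, 3, 75, 75) -> Output: (1, 24, 73, 73)

Answer: (1, 24, 73, 73)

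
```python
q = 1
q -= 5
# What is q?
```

Trace:
`q = 1` → q = 1
`q -= 5` → q = -4
So q = -4

Answer: -4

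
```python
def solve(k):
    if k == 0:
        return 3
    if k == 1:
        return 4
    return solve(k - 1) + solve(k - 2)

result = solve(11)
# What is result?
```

Build up from base cases: solve(0)=3, solve(1)=4, solve(2)=7, solve(3)=11, solve(4)=18, solve(5)=29, solve(6)=47, ..., solve(11)=521

Answer: 521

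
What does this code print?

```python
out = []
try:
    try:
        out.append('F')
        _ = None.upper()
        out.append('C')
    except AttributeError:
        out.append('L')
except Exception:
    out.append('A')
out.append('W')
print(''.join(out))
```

Execution trace: 'F' (inner try body) → 'L' (inner except AttributeError) → 'W' (after the try/except). Output: FLW

Answer: FLW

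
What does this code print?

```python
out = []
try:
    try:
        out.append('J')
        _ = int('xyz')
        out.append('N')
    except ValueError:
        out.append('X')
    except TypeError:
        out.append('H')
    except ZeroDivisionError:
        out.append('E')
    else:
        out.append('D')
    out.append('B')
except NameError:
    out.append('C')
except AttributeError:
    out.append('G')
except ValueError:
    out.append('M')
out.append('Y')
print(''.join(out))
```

Execution trace: 'J' (inner try body) → 'X' (inner except ValueError) → 'B' (try body, no exception) → 'Y' (after the try/except). Output: JXBY

Answer: JXBY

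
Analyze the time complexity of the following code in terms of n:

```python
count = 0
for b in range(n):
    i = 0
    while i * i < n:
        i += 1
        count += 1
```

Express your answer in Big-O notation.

Each loop level contributes: n × √n. Multiplying the contributions gives O(n√n).

Answer: O(n√n)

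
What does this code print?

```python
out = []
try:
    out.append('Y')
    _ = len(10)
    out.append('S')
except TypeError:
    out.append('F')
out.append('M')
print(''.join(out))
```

Execution trace: 'Y' (try body) → 'F' (except TypeError) → 'M' (after the try/except). Output: YFM

Answer: YFM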